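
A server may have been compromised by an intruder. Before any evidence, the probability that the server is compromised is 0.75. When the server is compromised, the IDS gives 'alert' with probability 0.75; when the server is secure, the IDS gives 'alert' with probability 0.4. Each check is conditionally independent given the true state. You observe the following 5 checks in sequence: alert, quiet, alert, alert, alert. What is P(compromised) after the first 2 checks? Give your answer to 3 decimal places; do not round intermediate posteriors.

0.701

After 'alert': P(compromised) = 0.75·0.7500 / (0.75·0.7500 + 0.4·0.2500) ≈ 0.8491
After 'quiet': P(compromised) = 0.25·0.8491 / (0.25·0.8491 + 0.6·0.1509) ≈ 0.7009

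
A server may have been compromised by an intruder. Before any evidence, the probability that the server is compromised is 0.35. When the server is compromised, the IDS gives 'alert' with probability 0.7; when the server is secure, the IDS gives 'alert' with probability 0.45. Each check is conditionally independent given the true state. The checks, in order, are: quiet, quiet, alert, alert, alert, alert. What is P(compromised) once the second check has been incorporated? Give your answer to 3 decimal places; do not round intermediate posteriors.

After 'quiet': P(compromised) = 0.3·0.3500 / (0.3·0.3500 + 0.55·0.6500) ≈ 0.2270
After 'quiet': P(compromised) = 0.3·0.2270 / (0.3·0.2270 + 0.55·0.7730) ≈ 0.1381

0.138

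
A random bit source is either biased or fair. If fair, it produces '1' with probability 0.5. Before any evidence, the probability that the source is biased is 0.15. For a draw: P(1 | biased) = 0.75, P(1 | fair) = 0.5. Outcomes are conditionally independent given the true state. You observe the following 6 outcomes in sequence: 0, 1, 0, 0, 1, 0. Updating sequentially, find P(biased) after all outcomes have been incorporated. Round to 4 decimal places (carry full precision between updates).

0.0242

Each posterior becomes the prior for the next update.
After '0': P(biased) = 0.25·0.1500 / (0.25·0.1500 + 0.5·0.8500) ≈ 0.0811
After '1': P(biased) = 0.75·0.0811 / (0.75·0.0811 + 0.5·0.9189) ≈ 0.1169
After '0': P(biased) = 0.25·0.1169 / (0.25·0.1169 + 0.5·0.8831) ≈ 0.0621
After '0': P(biased) = 0.25·0.0621 / (0.25·0.0621 + 0.5·0.9379) ≈ 0.0320
After '1': P(biased) = 0.75·0.0320 / (0.75·0.0320 + 0.5·0.9680) ≈ 0.0473
After '0': P(biased) = 0.25·0.0473 / (0.25·0.0473 + 0.5·0.9527) ≈ 0.0242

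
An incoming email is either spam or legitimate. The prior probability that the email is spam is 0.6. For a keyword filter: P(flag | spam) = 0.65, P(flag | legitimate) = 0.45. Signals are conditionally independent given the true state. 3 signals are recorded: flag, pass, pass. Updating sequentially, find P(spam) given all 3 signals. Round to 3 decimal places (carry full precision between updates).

0.467

After 'flag': P(spam) = 0.65·0.6000 / (0.65·0.6000 + 0.45·0.4000) ≈ 0.6842
After 'pass': P(spam) = 0.35·0.6842 / (0.35·0.6842 + 0.55·0.3158) ≈ 0.5796
After 'pass': P(spam) = 0.35·0.5796 / (0.35·0.5796 + 0.55·0.4204) ≈ 0.4674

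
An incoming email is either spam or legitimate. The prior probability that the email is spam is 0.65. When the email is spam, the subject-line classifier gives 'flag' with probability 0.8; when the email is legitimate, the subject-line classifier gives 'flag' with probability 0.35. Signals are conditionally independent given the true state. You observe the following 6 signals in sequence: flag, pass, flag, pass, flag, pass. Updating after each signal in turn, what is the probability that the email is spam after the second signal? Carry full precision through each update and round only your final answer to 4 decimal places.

After 'flag': P(spam) = 0.8·0.6500 / (0.8·0.6500 + 0.35·0.3500) ≈ 0.8093
After 'pass': P(spam) = 0.2·0.8093 / (0.2·0.8093 + 0.65·0.1907) ≈ 0.5664

0.5664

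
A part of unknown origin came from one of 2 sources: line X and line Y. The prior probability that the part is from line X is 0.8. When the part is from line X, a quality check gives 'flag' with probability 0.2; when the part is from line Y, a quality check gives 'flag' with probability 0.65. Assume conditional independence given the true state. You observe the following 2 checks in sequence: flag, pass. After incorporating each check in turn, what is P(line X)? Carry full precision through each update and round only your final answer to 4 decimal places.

0.7378

After 'flag': P(line X) = 0.2·0.8000 / (0.2·0.8000 + 0.65·0.2000) ≈ 0.5517
After 'pass': P(line X) = 0.8·0.5517 / (0.8·0.5517 + 0.35·0.4483) ≈ 0.7378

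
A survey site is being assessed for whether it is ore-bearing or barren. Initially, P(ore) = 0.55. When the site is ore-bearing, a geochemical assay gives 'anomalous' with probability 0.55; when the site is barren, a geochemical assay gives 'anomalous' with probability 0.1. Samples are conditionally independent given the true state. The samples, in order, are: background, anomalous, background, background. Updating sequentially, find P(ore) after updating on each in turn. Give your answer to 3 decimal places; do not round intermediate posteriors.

After 'background': P(ore) = 0.45·0.5500 / (0.45·0.5500 + 0.9·0.4500) ≈ 0.3793
After 'anomalous': P(ore) = 0.55·0.3793 / (0.55·0.3793 + 0.1·0.6207) ≈ 0.7707
After 'background': P(ore) = 0.45·0.7707 / (0.45·0.7707 + 0.9·0.2293) ≈ 0.6269
After 'background': P(ore) = 0.45·0.6269 / (0.45·0.6269 + 0.9·0.3731) ≈ 0.4566

0.457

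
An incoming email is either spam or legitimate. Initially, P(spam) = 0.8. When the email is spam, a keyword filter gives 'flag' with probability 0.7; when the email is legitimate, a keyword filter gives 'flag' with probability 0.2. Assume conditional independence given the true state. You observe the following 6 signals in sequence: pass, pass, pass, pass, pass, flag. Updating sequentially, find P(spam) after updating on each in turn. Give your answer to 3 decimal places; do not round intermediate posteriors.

After 'pass': P(spam) = 0.3·0.8000 / (0.3·0.8000 + 0.8·0.2000) ≈ 0.6000
After 'pass': P(spam) = 0.3·0.6000 / (0.3·0.6000 + 0.8·0.4000) ≈ 0.3600
After 'pass': P(spam) = 0.3·0.3600 / (0.3·0.3600 + 0.8·0.6400) ≈ 0.1742
After 'pass': P(spam) = 0.3·0.1742 / (0.3·0.1742 + 0.8·0.8258) ≈ 0.0733
After 'pass': P(spam) = 0.3·0.0733 / (0.3·0.0733 + 0.8·0.9267) ≈ 0.0288
After 'flag': P(spam) = 0.7·0.0288 / (0.7·0.0288 + 0.2·0.9712) ≈ 0.0941

0.094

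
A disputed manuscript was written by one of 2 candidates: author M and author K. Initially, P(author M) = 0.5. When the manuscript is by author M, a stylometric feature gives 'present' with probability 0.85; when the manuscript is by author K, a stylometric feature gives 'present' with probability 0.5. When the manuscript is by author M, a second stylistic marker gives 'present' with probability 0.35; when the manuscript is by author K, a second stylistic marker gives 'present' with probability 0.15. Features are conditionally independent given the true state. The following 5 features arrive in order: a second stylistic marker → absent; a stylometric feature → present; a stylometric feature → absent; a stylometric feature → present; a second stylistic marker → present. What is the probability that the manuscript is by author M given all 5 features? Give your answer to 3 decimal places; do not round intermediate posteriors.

0.607

Apply Bayes' rule sequentially, carrying P(author M) forward.
After a second stylistic marker='absent': P(author M) = 0.65·0.5000 / (0.65·0.5000 + 0.85·0.5000) ≈ 0.4333
After a stylometric feature='present': P(author M) = 0.85·0.4333 / (0.85·0.4333 + 0.5·0.5667) ≈ 0.5652
After a stylometric feature='absent': P(author M) = 0.15·0.5652 / (0.15·0.5652 + 0.5·0.4348) ≈ 0.2806
After a stylometric feature='present': P(author M) = 0.85·0.2806 / (0.85·0.2806 + 0.5·0.7194) ≈ 0.3987
After a second stylistic marker='present': P(author M) = 0.35·0.3987 / (0.35·0.3987 + 0.15·0.6013) ≈ 0.6074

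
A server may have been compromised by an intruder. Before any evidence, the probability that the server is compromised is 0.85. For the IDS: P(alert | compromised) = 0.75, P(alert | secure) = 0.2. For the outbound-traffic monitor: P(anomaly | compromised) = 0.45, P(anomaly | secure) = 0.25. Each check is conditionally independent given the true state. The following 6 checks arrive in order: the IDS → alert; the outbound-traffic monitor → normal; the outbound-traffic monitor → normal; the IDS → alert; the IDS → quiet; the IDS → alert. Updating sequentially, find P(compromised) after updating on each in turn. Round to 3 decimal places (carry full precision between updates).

After the IDS='alert': P(compromised) = 0.75·0.8500 / (0.75·0.8500 + 0.2·0.1500) ≈ 0.9551
After the outbound-traffic monitor='normal': P(compromised) = 0.55·0.9551 / (0.55·0.9551 + 0.75·0.0449) ≈ 0.9397
After the outbound-traffic monitor='normal': P(compromised) = 0.55·0.9397 / (0.55·0.9397 + 0.75·0.0603) ≈ 0.9195
After the IDS='alert': P(compromised) = 0.75·0.9195 / (0.75·0.9195 + 0.2·0.0805) ≈ 0.9772
After the IDS='quiet': P(compromised) = 0.25·0.9772 / (0.25·0.9772 + 0.8·0.0228) ≈ 0.9305
After the IDS='alert': P(compromised) = 0.75·0.9305 / (0.75·0.9305 + 0.2·0.0695) ≈ 0.9805

0.980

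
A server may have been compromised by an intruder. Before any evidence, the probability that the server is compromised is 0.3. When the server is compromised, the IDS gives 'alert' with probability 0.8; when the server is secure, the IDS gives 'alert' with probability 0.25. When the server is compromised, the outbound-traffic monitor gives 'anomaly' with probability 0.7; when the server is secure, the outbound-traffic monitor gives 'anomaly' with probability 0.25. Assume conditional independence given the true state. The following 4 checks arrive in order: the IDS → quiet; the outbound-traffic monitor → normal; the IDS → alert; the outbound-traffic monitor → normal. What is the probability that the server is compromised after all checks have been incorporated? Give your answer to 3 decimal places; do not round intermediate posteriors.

After the IDS='quiet': P(compromised) = 0.2·0.3000 / (0.2·0.3000 + 0.75·0.7000) ≈ 0.1026
After the outbound-traffic monitor='normal': P(compromised) = 0.3·0.1026 / (0.3·0.1026 + 0.75·0.8974) ≈ 0.0437
After the IDS='alert': P(compromised) = 0.8·0.0437 / (0.8·0.0437 + 0.25·0.9563) ≈ 0.1276
After the outbound-traffic monitor='normal': P(compromised) = 0.3·0.1276 / (0.3·0.1276 + 0.75·0.8724) ≈ 0.0553

0.055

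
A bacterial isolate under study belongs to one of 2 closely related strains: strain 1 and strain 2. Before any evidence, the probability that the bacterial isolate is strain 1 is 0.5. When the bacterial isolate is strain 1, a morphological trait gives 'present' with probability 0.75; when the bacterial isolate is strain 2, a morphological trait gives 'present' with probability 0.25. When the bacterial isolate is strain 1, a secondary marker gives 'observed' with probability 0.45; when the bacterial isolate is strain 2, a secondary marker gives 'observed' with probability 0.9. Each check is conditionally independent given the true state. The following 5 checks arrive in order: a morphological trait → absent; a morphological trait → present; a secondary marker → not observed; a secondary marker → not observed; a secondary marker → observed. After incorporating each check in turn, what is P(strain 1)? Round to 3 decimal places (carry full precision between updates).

0.938

Apply Bayes' rule sequentially, carrying P(strain 1) forward.
After a morphological trait='absent': P(strain 1) = 0.25·0.5000 / (0.25·0.5000 + 0.75·0.5000) ≈ 0.2500
After a morphological trait='present': P(strain 1) = 0.75·0.2500 / (0.75·0.2500 + 0.25·0.7500) ≈ 0.5000
After a secondary marker='not observed': P(strain 1) = 0.55·0.5000 / (0.55·0.5000 + 0.1·0.5000) ≈ 0.8462
After a secondary marker='not observed': P(strain 1) = 0.55·0.8462 / (0.55·0.8462 + 0.1·0.1538) ≈ 0.9680
After a secondary marker='observed': P(strain 1) = 0.45·0.9680 / (0.45·0.9680 + 0.9·0.0320) ≈ 0.9380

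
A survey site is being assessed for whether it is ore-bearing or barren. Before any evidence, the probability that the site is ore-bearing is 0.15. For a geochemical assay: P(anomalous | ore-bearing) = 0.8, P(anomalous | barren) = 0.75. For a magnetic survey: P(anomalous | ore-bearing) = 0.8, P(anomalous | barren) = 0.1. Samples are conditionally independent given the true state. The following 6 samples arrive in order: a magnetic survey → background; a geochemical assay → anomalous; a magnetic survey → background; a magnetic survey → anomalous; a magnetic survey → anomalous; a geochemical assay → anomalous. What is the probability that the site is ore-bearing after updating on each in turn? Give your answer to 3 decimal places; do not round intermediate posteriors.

After a magnetic survey='background': P(ore) = 0.2·0.1500 / (0.2·0.1500 + 0.9·0.8500) ≈ 0.0377
After a geochemical assay='anomalous': P(ore) = 0.8·0.0377 / (0.8·0.0377 + 0.75·0.9623) ≈ 0.0402
After a magnetic survey='background': P(ore) = 0.2·0.0402 / (0.2·0.0402 + 0.9·0.9598) ≈ 0.0092
After a magnetic survey='anomalous': P(ore) = 0.8·0.0092 / (0.8·0.0092 + 0.1·0.9908) ≈ 0.0692
After a magnetic survey='anomalous': P(ore) = 0.8·0.0692 / (0.8·0.0692 + 0.1·0.9308) ≈ 0.3730
After a geochemical assay='anomalous': P(ore) = 0.8·0.3730 / (0.8·0.3730 + 0.75·0.6270) ≈ 0.3882

0.388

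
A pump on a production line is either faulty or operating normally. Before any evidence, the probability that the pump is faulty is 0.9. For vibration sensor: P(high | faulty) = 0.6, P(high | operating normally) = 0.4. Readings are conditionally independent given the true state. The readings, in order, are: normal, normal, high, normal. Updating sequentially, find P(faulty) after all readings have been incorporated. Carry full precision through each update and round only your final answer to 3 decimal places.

After 'normal': P(faulty) = 0.4·0.9000 / (0.4·0.9000 + 0.6·0.1000) ≈ 0.8571
After 'normal': P(faulty) = 0.4·0.8571 / (0.4·0.8571 + 0.6·0.1429) ≈ 0.8000
After 'high': P(faulty) = 0.6·0.8000 / (0.6·0.8000 + 0.4·0.2000) ≈ 0.8571
After 'normal': P(faulty) = 0.4·0.8571 / (0.4·0.8571 + 0.6·0.1429) ≈ 0.8000

0.800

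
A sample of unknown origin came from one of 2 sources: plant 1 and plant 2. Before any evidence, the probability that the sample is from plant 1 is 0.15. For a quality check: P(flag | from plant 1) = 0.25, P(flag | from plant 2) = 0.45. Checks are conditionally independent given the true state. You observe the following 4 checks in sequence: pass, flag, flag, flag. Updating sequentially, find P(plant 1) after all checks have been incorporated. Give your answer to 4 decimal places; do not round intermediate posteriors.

Each posterior becomes the prior for the next update.
After 'pass': P(plant 1) = 0.75·0.1500 / (0.75·0.1500 + 0.55·0.8500) ≈ 0.1940
After 'flag': P(plant 1) = 0.25·0.1940 / (0.25·0.1940 + 0.45·0.8060) ≈ 0.1179
After 'flag': P(plant 1) = 0.25·0.1179 / (0.25·0.1179 + 0.45·0.8821) ≈ 0.0691
After 'flag': P(plant 1) = 0.25·0.0691 / (0.25·0.0691 + 0.45·0.9309) ≈ 0.0396

0.0396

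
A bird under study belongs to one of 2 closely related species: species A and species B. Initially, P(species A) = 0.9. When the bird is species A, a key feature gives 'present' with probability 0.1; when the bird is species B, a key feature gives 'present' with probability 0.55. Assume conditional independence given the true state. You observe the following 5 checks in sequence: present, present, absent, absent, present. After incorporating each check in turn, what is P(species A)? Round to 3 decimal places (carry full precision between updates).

0.178

After 'present': P(species A) = 0.1·0.9000 / (0.1·0.9000 + 0.55·0.1000) ≈ 0.6207
After 'present': P(species A) = 0.1·0.6207 / (0.1·0.6207 + 0.55·0.3793) ≈ 0.2293
After 'absent': P(species A) = 0.9·0.2293 / (0.9·0.2293 + 0.45·0.7707) ≈ 0.3731
After 'absent': P(species A) = 0.9·0.3731 / (0.9·0.3731 + 0.45·0.6269) ≈ 0.5434
After 'present': P(species A) = 0.1·0.5434 / (0.1·0.5434 + 0.55·0.4566) ≈ 0.1779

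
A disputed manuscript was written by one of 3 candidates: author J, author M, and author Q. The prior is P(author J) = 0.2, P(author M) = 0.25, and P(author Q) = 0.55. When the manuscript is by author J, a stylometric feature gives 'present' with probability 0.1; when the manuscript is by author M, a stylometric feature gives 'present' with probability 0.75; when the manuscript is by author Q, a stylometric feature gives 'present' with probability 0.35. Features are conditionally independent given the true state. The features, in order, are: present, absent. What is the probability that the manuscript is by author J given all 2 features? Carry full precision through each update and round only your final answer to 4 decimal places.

After 'present': normaliser = 0.1·0.2000 + 0.75·0.2500 + 0.35·0.5500; P(author J) ≈ 0.0500, P(author M) ≈ 0.4688, P(author Q) ≈ 0.4813
After 'absent': normaliser = 0.9·0.0500 + 0.25·0.4688 + 0.65·0.4813; P(author J) ≈ 0.0947, P(author M) ≈ 0.2467, P(author Q) ≈ 0.6586

0.0947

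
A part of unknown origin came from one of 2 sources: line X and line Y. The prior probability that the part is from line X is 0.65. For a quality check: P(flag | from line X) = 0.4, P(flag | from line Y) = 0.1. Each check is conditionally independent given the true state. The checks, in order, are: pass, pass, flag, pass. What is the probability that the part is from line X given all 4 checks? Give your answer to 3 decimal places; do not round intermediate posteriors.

0.688

After 'pass': P(line X) = 0.6·0.6500 / (0.6·0.6500 + 0.9·0.3500) ≈ 0.5532
After 'pass': P(line X) = 0.6·0.5532 / (0.6·0.5532 + 0.9·0.4468) ≈ 0.4522
After 'flag': P(line X) = 0.4·0.4522 / (0.4·0.4522 + 0.1·0.5478) ≈ 0.7675
After 'pass': P(line X) = 0.6·0.7675 / (0.6·0.7675 + 0.9·0.2325) ≈ 0.6876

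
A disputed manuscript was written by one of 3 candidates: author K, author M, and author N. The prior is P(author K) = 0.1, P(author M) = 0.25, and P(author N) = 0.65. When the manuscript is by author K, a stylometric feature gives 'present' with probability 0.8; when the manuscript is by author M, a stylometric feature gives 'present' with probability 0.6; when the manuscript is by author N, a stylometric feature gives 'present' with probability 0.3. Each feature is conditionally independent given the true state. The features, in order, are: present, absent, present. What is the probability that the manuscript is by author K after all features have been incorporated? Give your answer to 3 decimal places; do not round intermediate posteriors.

After 'present': normaliser = 0.8·0.1000 + 0.6·0.2500 + 0.3·0.6500; P(author K) ≈ 0.1882, P(author M) ≈ 0.3529, P(author N) ≈ 0.4588
After 'absent': normaliser = 0.2·0.1882 + 0.4·0.3529 + 0.7·0.4588; P(author K) ≈ 0.0753, P(author M) ≈ 0.2824, P(author N) ≈ 0.6424
After 'present': normaliser = 0.8·0.0753 + 0.6·0.2824 + 0.3·0.6424; P(author K) ≈ 0.1426, P(author M) ≈ 0.4011, P(author N) ≈ 0.4563

0.143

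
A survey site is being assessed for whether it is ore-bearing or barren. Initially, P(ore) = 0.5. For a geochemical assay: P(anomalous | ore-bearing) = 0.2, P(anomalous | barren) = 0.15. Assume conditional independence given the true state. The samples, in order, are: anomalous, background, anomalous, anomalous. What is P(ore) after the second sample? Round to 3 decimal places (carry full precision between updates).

After 'anomalous': P(ore) = 0.2·0.5000 / (0.2·0.5000 + 0.15·0.5000) ≈ 0.5714
After 'background': P(ore) = 0.8·0.5714 / (0.8·0.5714 + 0.85·0.4286) ≈ 0.5565

0.557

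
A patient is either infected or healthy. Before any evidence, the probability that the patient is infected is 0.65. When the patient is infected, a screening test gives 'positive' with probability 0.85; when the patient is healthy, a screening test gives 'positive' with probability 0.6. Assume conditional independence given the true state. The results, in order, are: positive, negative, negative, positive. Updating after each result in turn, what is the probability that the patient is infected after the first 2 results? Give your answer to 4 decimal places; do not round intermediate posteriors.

0.4966

After 'positive': P(infected) = 0.85·0.6500 / (0.85·0.6500 + 0.6·0.3500) ≈ 0.7246
After 'negative': P(infected) = 0.15·0.7246 / (0.15·0.7246 + 0.4·0.2754) ≈ 0.4966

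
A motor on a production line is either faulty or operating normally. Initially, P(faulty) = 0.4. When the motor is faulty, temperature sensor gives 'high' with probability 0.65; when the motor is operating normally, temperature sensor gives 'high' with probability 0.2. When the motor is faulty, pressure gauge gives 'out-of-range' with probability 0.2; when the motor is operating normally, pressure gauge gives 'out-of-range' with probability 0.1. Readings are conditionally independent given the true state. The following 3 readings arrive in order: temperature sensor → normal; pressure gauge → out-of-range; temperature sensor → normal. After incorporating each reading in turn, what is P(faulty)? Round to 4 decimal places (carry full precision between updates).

0.2033

After temperature sensor='normal': P(faulty) = 0.35·0.4000 / (0.35·0.4000 + 0.8·0.6000) ≈ 0.2258
After pressure gauge='out-of-range': P(faulty) = 0.2·0.2258 / (0.2·0.2258 + 0.1·0.7742) ≈ 0.3684
After temperature sensor='normal': P(faulty) = 0.35·0.3684 / (0.35·0.3684 + 0.8·0.6316) ≈ 0.2033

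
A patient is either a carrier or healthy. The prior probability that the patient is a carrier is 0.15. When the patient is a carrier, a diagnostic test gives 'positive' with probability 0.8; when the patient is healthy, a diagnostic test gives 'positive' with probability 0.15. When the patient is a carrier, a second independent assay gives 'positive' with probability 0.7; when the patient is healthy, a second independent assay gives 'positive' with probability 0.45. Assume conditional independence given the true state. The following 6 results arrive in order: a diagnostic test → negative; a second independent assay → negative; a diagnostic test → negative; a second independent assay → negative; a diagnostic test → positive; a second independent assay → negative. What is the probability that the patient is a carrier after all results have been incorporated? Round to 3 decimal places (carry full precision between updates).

Apply Bayes' rule sequentially, carrying P(carrier) forward.
After a diagnostic test='negative': P(carrier) = 0.2·0.1500 / (0.2·0.1500 + 0.85·0.8500) ≈ 0.0399
After a second independent assay='negative': P(carrier) = 0.3·0.0399 / (0.3·0.0399 + 0.55·0.9601) ≈ 0.0221
After a diagnostic test='negative': P(carrier) = 0.2·0.0221 / (0.2·0.0221 + 0.85·0.9779) ≈ 0.0053
After a second independent assay='negative': P(carrier) = 0.3·0.0053 / (0.3·0.0053 + 0.55·0.9947) ≈ 0.0029
After a diagnostic test='positive': P(carrier) = 0.8·0.0029 / (0.8·0.0029 + 0.15·0.9971) ≈ 0.0153
After a second independent assay='negative': P(carrier) = 0.3·0.0153 / (0.3·0.0153 + 0.55·0.9847) ≈ 0.0084

0.008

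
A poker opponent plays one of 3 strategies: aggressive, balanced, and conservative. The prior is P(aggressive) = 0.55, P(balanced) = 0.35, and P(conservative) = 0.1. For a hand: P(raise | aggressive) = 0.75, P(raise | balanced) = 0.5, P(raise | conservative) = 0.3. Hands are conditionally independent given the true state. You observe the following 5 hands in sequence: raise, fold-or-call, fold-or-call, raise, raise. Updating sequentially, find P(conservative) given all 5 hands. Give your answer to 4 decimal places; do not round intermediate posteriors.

0.0494

After 'raise': normaliser = 0.75·0.5500 + 0.5·0.3500 + 0.3·0.1000; P(aggressive) ≈ 0.6680, P(balanced) ≈ 0.2834, P(conservative) ≈ 0.0486
After 'fold-or-call': normaliser = 0.25·0.6680 + 0.5·0.2834 + 0.7·0.0486; P(aggressive) ≈ 0.4873, P(balanced) ≈ 0.4135, P(conservative) ≈ 0.0992
After 'fold-or-call': normaliser = 0.25·0.4873 + 0.5·0.4135 + 0.7·0.0992; P(aggressive) ≈ 0.3061, P(balanced) ≈ 0.5194, P(conservative) ≈ 0.1745
After 'raise': normaliser = 0.75·0.3061 + 0.5·0.5194 + 0.3·0.1745; P(aggressive) ≈ 0.4238, P(balanced) ≈ 0.4795, P(conservative) ≈ 0.0967
After 'raise': normaliser = 0.75·0.4238 + 0.5·0.4795 + 0.3·0.0967; P(aggressive) ≈ 0.5419, P(balanced) ≈ 0.4087, P(conservative) ≈ 0.0494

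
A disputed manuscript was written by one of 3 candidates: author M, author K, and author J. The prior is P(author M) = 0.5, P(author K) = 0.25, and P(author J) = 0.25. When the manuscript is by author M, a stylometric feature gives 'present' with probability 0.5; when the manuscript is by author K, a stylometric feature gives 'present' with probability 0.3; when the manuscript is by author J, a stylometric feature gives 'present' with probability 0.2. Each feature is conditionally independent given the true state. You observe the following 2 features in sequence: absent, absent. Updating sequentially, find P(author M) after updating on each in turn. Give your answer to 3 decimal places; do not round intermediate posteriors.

After 'absent': normaliser = 0.5·0.5000 + 0.7·0.2500 + 0.8·0.2500; P(author M) ≈ 0.4000, P(author K) ≈ 0.2800, P(author J) ≈ 0.3200
After 'absent': normaliser = 0.5·0.4000 + 0.7·0.2800 + 0.8·0.3200; P(author M) ≈ 0.3067, P(author K) ≈ 0.3006, P(author J) ≈ 0.3926

0.307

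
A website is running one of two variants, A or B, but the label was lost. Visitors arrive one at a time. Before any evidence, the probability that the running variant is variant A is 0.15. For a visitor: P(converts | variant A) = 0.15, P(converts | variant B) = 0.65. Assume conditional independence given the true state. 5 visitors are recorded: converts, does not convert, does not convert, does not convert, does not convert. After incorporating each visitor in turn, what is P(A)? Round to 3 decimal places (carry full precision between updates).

0.586

After 'converts': P(A) = 0.15·0.1500 / (0.15·0.1500 + 0.65·0.8500) ≈ 0.0391
After 'does not convert': P(A) = 0.85·0.0391 / (0.85·0.0391 + 0.35·0.9609) ≈ 0.0900
After 'does not convert': P(A) = 0.85·0.0900 / (0.85·0.0900 + 0.35·0.9100) ≈ 0.1937
After 'does not convert': P(A) = 0.85·0.1937 / (0.85·0.1937 + 0.35·0.8063) ≈ 0.3684
After 'does not convert': P(A) = 0.85·0.3684 / (0.85·0.3684 + 0.35·0.6316) ≈ 0.5862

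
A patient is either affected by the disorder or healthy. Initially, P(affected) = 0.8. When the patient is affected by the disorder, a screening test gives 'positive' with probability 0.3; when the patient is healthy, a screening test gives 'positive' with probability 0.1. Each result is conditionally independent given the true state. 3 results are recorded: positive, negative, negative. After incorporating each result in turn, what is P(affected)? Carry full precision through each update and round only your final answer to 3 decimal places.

Each posterior becomes the prior for the next update.
After 'positive': P(affected) = 0.3·0.8000 / (0.3·0.8000 + 0.1·0.2000) ≈ 0.9231
After 'negative': P(affected) = 0.7·0.9231 / (0.7·0.9231 + 0.9·0.0769) ≈ 0.9032
After 'negative': P(affected) = 0.7·0.9032 / (0.7·0.9032 + 0.9·0.0968) ≈ 0.8789

0.879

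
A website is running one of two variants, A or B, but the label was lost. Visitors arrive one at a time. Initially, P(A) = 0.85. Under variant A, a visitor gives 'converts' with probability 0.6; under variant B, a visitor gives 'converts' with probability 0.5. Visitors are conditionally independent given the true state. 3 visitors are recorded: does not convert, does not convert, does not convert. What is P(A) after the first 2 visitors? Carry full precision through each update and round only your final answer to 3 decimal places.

Apply Bayes' rule sequentially, carrying P(A) forward.
After 'does not convert': P(A) = 0.4·0.8500 / (0.4·0.8500 + 0.5·0.1500) ≈ 0.8193
After 'does not convert': P(A) = 0.4·0.8193 / (0.4·0.8193 + 0.5·0.1807) ≈ 0.7839

0.784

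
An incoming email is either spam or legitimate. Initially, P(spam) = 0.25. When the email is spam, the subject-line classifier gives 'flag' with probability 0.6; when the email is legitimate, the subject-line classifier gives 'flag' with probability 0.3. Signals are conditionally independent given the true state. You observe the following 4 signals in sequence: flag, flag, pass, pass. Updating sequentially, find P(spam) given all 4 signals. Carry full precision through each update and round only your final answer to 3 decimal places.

0.303

After 'flag': P(spam) = 0.6·0.2500 / (0.6·0.2500 + 0.3·0.7500) ≈ 0.4000
After 'flag': P(spam) = 0.6·0.4000 / (0.6·0.4000 + 0.3·0.6000) ≈ 0.5714
After 'pass': P(spam) = 0.4·0.5714 / (0.4·0.5714 + 0.7·0.4286) ≈ 0.4324
After 'pass': P(spam) = 0.4·0.4324 / (0.4·0.4324 + 0.7·0.5676) ≈ 0.3033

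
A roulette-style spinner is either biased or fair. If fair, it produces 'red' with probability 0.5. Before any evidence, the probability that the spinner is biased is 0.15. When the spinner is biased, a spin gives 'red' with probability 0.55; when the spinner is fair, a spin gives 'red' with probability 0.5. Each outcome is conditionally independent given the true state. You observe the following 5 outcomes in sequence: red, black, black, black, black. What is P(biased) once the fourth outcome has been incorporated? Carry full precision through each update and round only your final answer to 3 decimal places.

0.124

After 'red': P(biased) = 0.55·0.1500 / (0.55·0.1500 + 0.5·0.8500) ≈ 0.1626
After 'black': P(biased) = 0.45·0.1626 / (0.45·0.1626 + 0.5·0.8374) ≈ 0.1487
After 'black': P(biased) = 0.45·0.1487 / (0.45·0.1487 + 0.5·0.8513) ≈ 0.1359
After 'black': P(biased) = 0.45·0.1359 / (0.45·0.1359 + 0.5·0.8641) ≈ 0.1240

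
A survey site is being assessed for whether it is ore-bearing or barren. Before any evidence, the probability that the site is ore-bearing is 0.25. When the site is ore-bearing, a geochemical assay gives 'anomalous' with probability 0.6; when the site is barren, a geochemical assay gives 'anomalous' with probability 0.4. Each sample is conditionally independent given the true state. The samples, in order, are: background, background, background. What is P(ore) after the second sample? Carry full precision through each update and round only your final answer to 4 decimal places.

0.1290

After 'background': P(ore) = 0.4·0.2500 / (0.4·0.2500 + 0.6·0.7500) ≈ 0.1818
After 'background': P(ore) = 0.4·0.1818 / (0.4·0.1818 + 0.6·0.8182) ≈ 0.1290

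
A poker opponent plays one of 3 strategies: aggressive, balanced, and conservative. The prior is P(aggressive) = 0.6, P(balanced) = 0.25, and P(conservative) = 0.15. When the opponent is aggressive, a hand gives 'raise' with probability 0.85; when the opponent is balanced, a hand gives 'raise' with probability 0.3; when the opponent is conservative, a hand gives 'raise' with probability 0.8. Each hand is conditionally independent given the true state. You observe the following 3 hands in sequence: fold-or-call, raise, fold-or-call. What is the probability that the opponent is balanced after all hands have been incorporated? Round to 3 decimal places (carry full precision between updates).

After 'fold-or-call': normaliser = 0.15·0.6000 + 0.7·0.2500 + 0.2·0.1500; P(aggressive) ≈ 0.3051, P(balanced) ≈ 0.5932, P(conservative) ≈ 0.1017
After 'raise': normaliser = 0.85·0.3051 + 0.3·0.5932 + 0.8·0.1017; P(aggressive) ≈ 0.5000, P(balanced) ≈ 0.3431, P(conservative) ≈ 0.1569
After 'fold-or-call': normaliser = 0.15·0.5000 + 0.7·0.3431 + 0.2·0.1569; P(aggressive) ≈ 0.2164, P(balanced) ≈ 0.6931, P(conservative) ≈ 0.0905

0.693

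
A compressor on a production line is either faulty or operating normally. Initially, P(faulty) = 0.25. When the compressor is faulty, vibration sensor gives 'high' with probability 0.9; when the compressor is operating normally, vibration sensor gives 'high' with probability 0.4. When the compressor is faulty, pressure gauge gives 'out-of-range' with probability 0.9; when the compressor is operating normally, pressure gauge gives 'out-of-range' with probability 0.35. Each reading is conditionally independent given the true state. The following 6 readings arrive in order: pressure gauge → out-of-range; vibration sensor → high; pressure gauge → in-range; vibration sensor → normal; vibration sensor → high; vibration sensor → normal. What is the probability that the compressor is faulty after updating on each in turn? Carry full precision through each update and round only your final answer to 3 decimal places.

0.018

Each posterior becomes the prior for the next update.
After pressure gauge='out-of-range': P(faulty) = 0.9·0.2500 / (0.9·0.2500 + 0.35·0.7500) ≈ 0.4615
After vibration sensor='high': P(faulty) = 0.9·0.4615 / (0.9·0.4615 + 0.4·0.5385) ≈ 0.6585
After pressure gauge='in-range': P(faulty) = 0.1·0.6585 / (0.1·0.6585 + 0.65·0.3415) ≈ 0.2288
After vibration sensor='normal': P(faulty) = 0.1·0.2288 / (0.1·0.2288 + 0.6·0.7712) ≈ 0.0471
After vibration sensor='high': P(faulty) = 0.9·0.0471 / (0.9·0.0471 + 0.4·0.9529) ≈ 0.1001
After vibration sensor='normal': P(faulty) = 0.1·0.1001 / (0.1·0.1001 + 0.6·0.8999) ≈ 0.0182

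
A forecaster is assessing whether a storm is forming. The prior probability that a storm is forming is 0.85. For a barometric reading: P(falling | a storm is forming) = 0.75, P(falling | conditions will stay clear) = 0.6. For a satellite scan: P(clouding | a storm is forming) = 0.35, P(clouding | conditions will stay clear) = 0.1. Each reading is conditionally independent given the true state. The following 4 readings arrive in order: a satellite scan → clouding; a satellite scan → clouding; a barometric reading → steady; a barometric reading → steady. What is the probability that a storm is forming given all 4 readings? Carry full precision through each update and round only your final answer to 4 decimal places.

0.9644

Apply Bayes' rule sequentially, carrying P(storm) forward.
After a satellite scan='clouding': P(storm) = 0.35·0.8500 / (0.35·0.8500 + 0.1·0.1500) ≈ 0.9520
After a satellite scan='clouding': P(storm) = 0.35·0.9520 / (0.35·0.9520 + 0.1·0.0480) ≈ 0.9858
After a barometric reading='steady': P(storm) = 0.25·0.9858 / (0.25·0.9858 + 0.4·0.0142) ≈ 0.9775
After a barometric reading='steady': P(storm) = 0.25·0.9775 / (0.25·0.9775 + 0.4·0.0225) ≈ 0.9644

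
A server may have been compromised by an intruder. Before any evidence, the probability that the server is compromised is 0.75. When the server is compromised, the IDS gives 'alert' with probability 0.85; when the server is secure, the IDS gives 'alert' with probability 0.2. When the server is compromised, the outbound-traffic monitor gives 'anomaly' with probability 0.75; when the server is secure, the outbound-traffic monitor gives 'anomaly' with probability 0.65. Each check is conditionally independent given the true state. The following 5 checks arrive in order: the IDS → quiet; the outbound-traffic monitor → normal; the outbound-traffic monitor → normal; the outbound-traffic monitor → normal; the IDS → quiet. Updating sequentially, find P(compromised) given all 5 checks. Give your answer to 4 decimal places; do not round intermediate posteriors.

0.0370

After the IDS='quiet': P(compromised) = 0.15·0.7500 / (0.15·0.7500 + 0.8·0.2500) ≈ 0.3600
After the outbound-traffic monitor='normal': P(compromised) = 0.25·0.3600 / (0.25·0.3600 + 0.35·0.6400) ≈ 0.2866
After the outbound-traffic monitor='normal': P(compromised) = 0.25·0.2866 / (0.25·0.2866 + 0.35·0.7134) ≈ 0.2230
After the outbound-traffic monitor='normal': P(compromised) = 0.25·0.2230 / (0.25·0.2230 + 0.35·0.7770) ≈ 0.1701
After the IDS='quiet': P(compromised) = 0.15·0.1701 / (0.15·0.1701 + 0.8·0.8299) ≈ 0.0370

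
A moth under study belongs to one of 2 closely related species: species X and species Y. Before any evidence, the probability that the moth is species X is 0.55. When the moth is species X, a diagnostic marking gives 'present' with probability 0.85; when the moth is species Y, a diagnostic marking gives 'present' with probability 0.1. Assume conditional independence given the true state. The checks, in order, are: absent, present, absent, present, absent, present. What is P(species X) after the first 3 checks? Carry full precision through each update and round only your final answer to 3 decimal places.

0.224

After 'absent': P(species X) = 0.15·0.5500 / (0.15·0.5500 + 0.9·0.4500) ≈ 0.1692
After 'present': P(species X) = 0.85·0.1692 / (0.85·0.1692 + 0.1·0.8308) ≈ 0.6339
After 'absent': P(species X) = 0.15·0.6339 / (0.15·0.6339 + 0.9·0.3661) ≈ 0.2240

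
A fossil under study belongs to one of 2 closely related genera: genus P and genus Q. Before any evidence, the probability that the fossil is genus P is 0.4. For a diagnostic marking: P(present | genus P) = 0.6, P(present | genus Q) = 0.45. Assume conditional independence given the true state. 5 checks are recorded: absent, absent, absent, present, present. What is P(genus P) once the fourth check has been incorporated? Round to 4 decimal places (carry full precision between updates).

Each posterior becomes the prior for the next update.
After 'absent': P(genus P) = 0.4·0.4000 / (0.4·0.4000 + 0.55·0.6000) ≈ 0.3265
After 'absent': P(genus P) = 0.4·0.3265 / (0.4·0.3265 + 0.55·0.6735) ≈ 0.2607
After 'absent': P(genus P) = 0.4·0.2607 / (0.4·0.2607 + 0.55·0.7393) ≈ 0.2041
After 'present': P(genus P) = 0.6·0.2041 / (0.6·0.2041 + 0.45·0.7959) ≈ 0.2548

0.2548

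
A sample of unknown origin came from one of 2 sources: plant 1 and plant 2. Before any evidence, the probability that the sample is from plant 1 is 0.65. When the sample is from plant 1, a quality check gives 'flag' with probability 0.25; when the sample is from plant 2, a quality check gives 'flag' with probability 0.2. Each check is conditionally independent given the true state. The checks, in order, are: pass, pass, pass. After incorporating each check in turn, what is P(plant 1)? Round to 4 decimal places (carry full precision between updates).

0.6048

After 'pass': P(plant 1) = 0.75·0.6500 / (0.75·0.6500 + 0.8·0.3500) ≈ 0.6352
After 'pass': P(plant 1) = 0.75·0.6352 / (0.75·0.6352 + 0.8·0.3648) ≈ 0.6201
After 'pass': P(plant 1) = 0.75·0.6201 / (0.75·0.6201 + 0.8·0.3799) ≈ 0.6048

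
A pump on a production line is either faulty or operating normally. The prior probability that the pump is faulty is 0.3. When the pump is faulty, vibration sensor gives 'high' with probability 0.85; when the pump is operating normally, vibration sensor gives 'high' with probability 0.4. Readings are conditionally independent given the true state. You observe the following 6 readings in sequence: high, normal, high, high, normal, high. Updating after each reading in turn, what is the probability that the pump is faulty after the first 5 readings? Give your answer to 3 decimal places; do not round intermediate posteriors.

After 'high': P(faulty) = 0.85·0.3000 / (0.85·0.3000 + 0.4·0.7000) ≈ 0.4766
After 'normal': P(faulty) = 0.15·0.4766 / (0.15·0.4766 + 0.6·0.5234) ≈ 0.1855
After 'high': P(faulty) = 0.85·0.1855 / (0.85·0.1855 + 0.4·0.8145) ≈ 0.3261
After 'high': P(faulty) = 0.85·0.3261 / (0.85·0.3261 + 0.4·0.6739) ≈ 0.5069
After 'normal': P(faulty) = 0.15·0.5069 / (0.15·0.5069 + 0.6·0.4931) ≈ 0.2045

0.204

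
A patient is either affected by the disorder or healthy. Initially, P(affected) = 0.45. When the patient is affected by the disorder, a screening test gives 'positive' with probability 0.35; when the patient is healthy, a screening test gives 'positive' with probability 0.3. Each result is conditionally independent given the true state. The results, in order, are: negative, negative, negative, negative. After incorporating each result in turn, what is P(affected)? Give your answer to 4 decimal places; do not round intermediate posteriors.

Each posterior becomes the prior for the next update.
After 'negative': P(affected) = 0.65·0.4500 / (0.65·0.4500 + 0.7·0.5500) ≈ 0.4317
After 'negative': P(affected) = 0.65·0.4317 / (0.65·0.4317 + 0.7·0.5683) ≈ 0.4137
After 'negative': P(affected) = 0.65·0.4137 / (0.65·0.4137 + 0.7·0.5863) ≈ 0.3958
After 'negative': P(affected) = 0.65·0.3958 / (0.65·0.3958 + 0.7·0.6042) ≈ 0.3782

0.3782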